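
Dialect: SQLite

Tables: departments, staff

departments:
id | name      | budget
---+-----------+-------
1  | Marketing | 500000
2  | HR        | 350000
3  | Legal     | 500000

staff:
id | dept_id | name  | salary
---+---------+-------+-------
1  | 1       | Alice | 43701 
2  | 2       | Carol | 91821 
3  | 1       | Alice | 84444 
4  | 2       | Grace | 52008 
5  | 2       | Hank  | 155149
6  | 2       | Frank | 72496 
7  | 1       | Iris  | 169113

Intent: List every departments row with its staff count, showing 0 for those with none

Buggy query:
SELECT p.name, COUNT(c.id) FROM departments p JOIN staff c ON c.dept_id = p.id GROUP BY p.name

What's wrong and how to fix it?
Bug: INNER JOIN drops departments rows that have no matching staff rows

Fix: Switch to LEFT JOIN to retain unmatched parent rows

Corrected query:
SELECT p.name, COUNT(c.id) FROM departments p LEFT JOIN staff c ON c.dept_id = p.id GROUP BY p.name

Result:
name      | COUNT(c.id)
----------+------------
HR        | 4          
Legal     | 0          
Marketing | 3          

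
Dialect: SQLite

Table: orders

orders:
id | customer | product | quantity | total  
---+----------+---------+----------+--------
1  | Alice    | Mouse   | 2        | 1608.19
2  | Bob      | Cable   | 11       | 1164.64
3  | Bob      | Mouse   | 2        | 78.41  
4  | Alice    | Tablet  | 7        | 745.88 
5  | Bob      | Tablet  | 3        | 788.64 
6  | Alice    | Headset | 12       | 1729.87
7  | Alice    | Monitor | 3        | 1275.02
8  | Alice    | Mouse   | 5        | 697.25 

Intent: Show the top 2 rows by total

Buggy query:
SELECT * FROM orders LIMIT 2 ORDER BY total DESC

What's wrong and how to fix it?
Bug: LIMIT must come after ORDER BY

Fix: Swap the clauses: ORDER BY first, then LIMIT

Corrected query:
SELECT * FROM orders ORDER BY total DESC LIMIT 2

Result:
id | customer | product | quantity | total  
---+----------+---------+----------+--------
6  | Alice    | Headset | 12       | 1729.87
1  | Alice    | Mouse   | 2        | 1608.19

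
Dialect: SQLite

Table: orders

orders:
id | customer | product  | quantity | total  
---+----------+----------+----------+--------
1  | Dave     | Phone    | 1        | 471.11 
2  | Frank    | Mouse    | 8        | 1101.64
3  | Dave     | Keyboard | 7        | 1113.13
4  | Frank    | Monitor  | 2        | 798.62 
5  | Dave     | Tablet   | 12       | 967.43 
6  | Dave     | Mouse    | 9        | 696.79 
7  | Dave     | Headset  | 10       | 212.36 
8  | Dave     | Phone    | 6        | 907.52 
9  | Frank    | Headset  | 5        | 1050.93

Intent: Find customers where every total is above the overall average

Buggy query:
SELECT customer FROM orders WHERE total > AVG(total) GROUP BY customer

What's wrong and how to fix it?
Bug: AVG() is an aggregate; it can't sit directly in WHERE

Fix: Compute the overall average in a scalar subquery and compare each group's MIN against it in HAVING

Corrected query:
SELECT customer FROM orders GROUP BY customer HAVING MIN(total) > (SELECT AVG(total) FROM orders)

Result:
(no rows)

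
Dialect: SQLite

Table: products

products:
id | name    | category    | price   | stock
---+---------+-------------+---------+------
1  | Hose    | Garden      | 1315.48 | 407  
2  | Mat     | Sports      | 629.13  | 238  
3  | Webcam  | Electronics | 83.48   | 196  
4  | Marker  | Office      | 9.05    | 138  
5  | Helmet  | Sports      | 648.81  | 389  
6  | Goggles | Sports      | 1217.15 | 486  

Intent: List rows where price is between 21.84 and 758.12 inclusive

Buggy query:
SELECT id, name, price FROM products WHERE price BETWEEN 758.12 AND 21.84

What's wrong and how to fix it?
Bug: BETWEEN expects the lower bound first; with 758.12 AND 21.84 the range is empty

Fix: Swap the bounds so the smaller value comes first

Corrected query:
SELECT id, name, price FROM products WHERE price BETWEEN 21.84 AND 758.12

Result:
id | name   | price 
---+--------+-------
2  | Mat    | 629.13
3  | Webcam | 83.48 
5  | Helmet | 648.81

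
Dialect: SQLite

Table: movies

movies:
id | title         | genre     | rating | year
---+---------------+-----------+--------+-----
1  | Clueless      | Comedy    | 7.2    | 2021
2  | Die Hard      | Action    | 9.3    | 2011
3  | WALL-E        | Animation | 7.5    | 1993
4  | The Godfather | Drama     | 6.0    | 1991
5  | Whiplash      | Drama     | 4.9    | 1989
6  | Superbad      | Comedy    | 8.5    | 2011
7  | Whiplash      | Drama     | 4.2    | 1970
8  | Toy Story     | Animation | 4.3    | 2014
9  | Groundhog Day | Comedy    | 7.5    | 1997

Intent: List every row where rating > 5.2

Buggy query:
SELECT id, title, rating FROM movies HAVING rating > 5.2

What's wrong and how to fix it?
Bug: HAVING filters the output of aggregation, but this query has no GROUP BY and no aggregate functions, so SQLite rejects it (HAVING clause on a non-aggregate query); the condition here is per row

Fix: Replace HAVING with WHERE since the condition applies to individual rows

Corrected query:
SELECT id, title, rating FROM movies WHERE rating > 5.2

Result:
id | title         | rating
---+---------------+-------
1  | Clueless      | 7.2   
2  | Die Hard      | 9.3   
3  | WALL-E        | 7.5   
4  | The Godfather | 6     
6  | Superbad      | 8.5   
9  | Groundhog Day | 7.5   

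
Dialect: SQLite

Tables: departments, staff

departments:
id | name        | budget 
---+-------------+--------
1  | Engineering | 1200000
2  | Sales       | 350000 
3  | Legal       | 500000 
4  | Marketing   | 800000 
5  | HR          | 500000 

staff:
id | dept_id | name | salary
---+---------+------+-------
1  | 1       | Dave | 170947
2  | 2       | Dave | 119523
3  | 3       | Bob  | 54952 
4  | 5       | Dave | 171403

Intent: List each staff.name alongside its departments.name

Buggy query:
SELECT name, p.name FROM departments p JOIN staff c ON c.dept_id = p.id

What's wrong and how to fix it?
Bug: Both tables have a 'name' column; the unqualified reference is ambiguous

Fix: Qualify the column with its table alias (c.name)

Corrected query:
SELECT c.name, p.name FROM departments p JOIN staff c ON c.dept_id = p.id

Result:
name | name       
-----+------------
Dave | Engineering
Dave | Sales      
Bob  | Legal      
Dave | HR         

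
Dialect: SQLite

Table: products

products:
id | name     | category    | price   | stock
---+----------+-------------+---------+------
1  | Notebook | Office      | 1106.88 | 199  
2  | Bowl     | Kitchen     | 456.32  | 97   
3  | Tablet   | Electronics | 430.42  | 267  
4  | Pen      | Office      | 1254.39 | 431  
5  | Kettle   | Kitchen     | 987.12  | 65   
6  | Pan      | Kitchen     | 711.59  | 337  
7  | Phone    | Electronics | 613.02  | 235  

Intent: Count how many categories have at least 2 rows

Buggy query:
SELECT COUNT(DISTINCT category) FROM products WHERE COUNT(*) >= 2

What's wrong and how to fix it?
Bug: WHERE filters individual rows, not groups, so a group-level COUNT is invalid there

Fix: Group first with HAVING COUNT(*) >= 2, then COUNT the resulting groups

Corrected query:
SELECT COUNT(*) FROM (SELECT category FROM products GROUP BY category HAVING COUNT(*) >= 2)

Result:
COUNT(*)
--------
3       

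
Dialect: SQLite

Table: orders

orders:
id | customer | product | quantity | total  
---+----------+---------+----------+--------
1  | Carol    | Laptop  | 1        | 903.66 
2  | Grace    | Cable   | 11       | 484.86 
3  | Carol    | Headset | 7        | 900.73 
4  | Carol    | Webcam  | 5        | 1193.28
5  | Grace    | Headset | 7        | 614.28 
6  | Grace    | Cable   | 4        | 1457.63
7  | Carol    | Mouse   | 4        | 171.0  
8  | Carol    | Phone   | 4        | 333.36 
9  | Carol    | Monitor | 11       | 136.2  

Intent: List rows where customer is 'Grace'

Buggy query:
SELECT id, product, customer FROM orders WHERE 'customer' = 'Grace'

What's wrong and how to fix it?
Bug: 'customer' in single quotes is a string literal, not the column; the comparison is literal-vs-literal and never true

Fix: Reference the column as customer without single quotes

Corrected query:
SELECT id, product, customer FROM orders WHERE customer = 'Grace'

Result:
id | product | customer
---+---------+---------
2  | Cable   | Grace   
5  | Headset | Grace   
6  | Cable   | Grace   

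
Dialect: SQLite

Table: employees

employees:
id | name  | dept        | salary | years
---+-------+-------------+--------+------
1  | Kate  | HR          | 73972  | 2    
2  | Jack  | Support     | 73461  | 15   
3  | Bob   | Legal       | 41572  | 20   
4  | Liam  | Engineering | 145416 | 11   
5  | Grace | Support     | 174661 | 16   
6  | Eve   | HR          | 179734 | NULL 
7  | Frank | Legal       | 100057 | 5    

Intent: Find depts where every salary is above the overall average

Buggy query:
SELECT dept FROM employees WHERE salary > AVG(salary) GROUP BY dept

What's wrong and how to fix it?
Bug: WHERE evaluates per row before aggregation, so AVG() is unavailable

Fix: Compute the overall average in a scalar subquery and compare each group's MIN against it in HAVING

Corrected query:
SELECT dept FROM employees GROUP BY dept HAVING MIN(salary) > (SELECT AVG(salary) FROM employees)

Result:
dept       
-----------
Engineering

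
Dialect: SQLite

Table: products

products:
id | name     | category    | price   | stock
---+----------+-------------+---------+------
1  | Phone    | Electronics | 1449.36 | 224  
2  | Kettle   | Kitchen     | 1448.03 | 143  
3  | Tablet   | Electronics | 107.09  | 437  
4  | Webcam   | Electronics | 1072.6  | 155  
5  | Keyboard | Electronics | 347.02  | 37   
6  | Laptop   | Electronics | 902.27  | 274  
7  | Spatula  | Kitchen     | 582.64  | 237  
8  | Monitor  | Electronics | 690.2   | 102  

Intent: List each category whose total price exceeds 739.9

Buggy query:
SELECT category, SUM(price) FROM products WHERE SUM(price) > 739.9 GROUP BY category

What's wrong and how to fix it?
Bug: Aggregate functions cannot appear in a WHERE clause

Fix: Use HAVING (which filters groups after aggregation) instead of WHERE

Corrected query:
SELECT category, SUM(price) FROM products GROUP BY category HAVING SUM(price) > 739.9

Result:
category    | SUM(price)
------------+-----------
Electronics | 4568.54   
Kitchen     | 2030.67   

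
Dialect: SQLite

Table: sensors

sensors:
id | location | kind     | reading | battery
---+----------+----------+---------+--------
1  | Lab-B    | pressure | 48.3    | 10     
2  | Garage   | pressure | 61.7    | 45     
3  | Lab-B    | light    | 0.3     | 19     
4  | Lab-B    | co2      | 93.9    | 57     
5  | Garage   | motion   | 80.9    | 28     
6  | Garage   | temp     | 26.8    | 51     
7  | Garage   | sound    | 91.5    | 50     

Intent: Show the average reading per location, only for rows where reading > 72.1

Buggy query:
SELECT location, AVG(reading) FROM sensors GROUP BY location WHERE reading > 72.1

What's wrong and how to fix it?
Bug: WHERE cannot follow GROUP BY

Fix: Place WHERE between FROM and GROUP BY

Corrected query:
SELECT location, AVG(reading) FROM sensors WHERE reading > 72.1 GROUP BY location

Result:
location | AVG(reading)
---------+-------------
Garage   | 86.2        
Lab-B    | 93.9        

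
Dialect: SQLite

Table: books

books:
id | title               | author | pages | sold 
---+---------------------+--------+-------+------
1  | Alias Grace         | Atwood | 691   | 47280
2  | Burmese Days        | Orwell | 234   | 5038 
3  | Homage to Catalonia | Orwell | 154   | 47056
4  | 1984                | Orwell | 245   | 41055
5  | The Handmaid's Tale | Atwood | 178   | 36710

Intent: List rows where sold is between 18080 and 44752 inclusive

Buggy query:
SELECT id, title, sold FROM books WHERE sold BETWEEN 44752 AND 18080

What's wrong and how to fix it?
Bug: The bounds are reversed; BETWEEN a AND b requires a <= b to match anything

Fix: Swap the bounds so the smaller value comes first

Corrected query:
SELECT id, title, sold FROM books WHERE sold BETWEEN 18080 AND 44752

Result:
id | title               | sold 
---+---------------------+------
4  | 1984                | 41055
5  | The Handmaid's Tale | 36710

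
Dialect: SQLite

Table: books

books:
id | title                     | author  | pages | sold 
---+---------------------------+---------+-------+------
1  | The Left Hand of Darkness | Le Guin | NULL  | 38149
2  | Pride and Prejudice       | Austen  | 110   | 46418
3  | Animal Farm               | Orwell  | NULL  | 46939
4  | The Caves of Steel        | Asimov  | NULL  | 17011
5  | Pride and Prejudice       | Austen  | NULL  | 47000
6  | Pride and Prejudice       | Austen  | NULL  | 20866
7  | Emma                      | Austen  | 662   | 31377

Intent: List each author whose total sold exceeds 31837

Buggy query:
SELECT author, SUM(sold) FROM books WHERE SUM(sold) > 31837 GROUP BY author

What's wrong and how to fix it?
Bug: Aggregate functions cannot appear in a WHERE clause

Fix: Move the aggregate condition to a HAVING clause

Corrected query:
SELECT author, SUM(sold) FROM books GROUP BY author HAVING SUM(sold) > 31837

Result:
author  | SUM(sold)
--------+----------
Austen  | 145661   
Le Guin | 38149    
Orwell  | 46939    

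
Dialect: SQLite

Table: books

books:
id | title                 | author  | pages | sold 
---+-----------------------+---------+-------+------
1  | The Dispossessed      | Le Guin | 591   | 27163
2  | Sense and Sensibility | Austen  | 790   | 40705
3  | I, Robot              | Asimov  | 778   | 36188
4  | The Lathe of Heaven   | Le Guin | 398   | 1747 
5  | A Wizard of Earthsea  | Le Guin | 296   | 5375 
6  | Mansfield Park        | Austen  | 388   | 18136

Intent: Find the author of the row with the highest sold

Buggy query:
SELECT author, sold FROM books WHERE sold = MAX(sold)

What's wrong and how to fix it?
Bug: MAX(sold) is an aggregate and cannot be used directly in WHERE

Fix: Use a subquery: WHERE sold = (SELECT MAX(sold) FROM books)

Corrected query:
SELECT author, sold FROM books WHERE sold = (SELECT MAX(sold) FROM books)

Result:
author | sold 
-------+------
Austen | 40705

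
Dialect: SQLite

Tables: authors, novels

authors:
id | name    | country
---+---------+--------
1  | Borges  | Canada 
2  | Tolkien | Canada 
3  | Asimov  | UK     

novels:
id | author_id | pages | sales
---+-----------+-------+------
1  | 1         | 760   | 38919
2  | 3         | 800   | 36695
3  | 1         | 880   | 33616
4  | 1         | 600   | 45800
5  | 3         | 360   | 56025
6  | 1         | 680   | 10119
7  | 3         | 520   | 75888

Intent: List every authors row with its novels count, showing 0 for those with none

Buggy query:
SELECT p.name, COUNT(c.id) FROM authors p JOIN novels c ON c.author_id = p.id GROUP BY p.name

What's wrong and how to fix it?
Bug: An inner join excludes parents with zero children

Fix: Use LEFT JOIN so parents without children still appear (COUNT(c.id) gives 0)

Corrected query:
SELECT p.name, COUNT(c.id) FROM authors p LEFT JOIN novels c ON c.author_id = p.id GROUP BY p.name

Result:
name    | COUNT(c.id)
--------+------------
Asimov  | 3          
Borges  | 4          
Tolkien | 0          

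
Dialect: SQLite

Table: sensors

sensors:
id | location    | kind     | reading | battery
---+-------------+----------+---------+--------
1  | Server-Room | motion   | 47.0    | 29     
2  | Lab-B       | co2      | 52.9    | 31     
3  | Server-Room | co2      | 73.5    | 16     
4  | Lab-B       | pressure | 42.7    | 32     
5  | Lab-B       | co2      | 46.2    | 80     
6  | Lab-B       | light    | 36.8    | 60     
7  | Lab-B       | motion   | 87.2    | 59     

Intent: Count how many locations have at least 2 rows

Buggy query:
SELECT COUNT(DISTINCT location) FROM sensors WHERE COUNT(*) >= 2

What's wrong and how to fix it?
Bug: COUNT(*) cannot appear in WHERE; the per-group count doesn't exist yet

Fix: Group first with HAVING COUNT(*) >= 2, then COUNT the resulting groups

Corrected query:
SELECT COUNT(*) FROM (SELECT location FROM sensors GROUP BY location HAVING COUNT(*) >= 2)

Result:
COUNT(*)
--------
2       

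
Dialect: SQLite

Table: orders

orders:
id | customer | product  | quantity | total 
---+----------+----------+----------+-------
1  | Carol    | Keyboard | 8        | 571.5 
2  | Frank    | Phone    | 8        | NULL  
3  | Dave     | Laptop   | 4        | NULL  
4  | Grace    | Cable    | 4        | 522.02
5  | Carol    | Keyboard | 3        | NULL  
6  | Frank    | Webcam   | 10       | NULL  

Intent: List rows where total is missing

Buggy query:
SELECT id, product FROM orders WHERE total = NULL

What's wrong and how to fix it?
Bug: Comparing to NULL with '=' never matches; NULL = NULL is unknown, not true

Fix: Replace '= NULL' with 'IS NULL'

Corrected query:
SELECT id, product FROM orders WHERE total IS NULL

Result:
id | product 
---+---------
2  | Phone   
3  | Laptop  
5  | Keyboard
6  | Webcam  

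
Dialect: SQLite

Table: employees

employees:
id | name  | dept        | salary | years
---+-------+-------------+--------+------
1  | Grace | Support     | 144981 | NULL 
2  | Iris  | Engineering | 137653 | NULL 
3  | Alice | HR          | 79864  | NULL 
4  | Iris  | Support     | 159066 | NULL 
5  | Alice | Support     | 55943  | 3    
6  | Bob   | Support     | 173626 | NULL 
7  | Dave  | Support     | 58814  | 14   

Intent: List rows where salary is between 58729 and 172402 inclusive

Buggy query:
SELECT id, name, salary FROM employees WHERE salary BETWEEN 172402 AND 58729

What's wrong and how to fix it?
Bug: The bounds are reversed; BETWEEN a AND b requires a <= b to match anything

Fix: Swap the bounds so the smaller value comes first

Corrected query:
SELECT id, name, salary FROM employees WHERE salary BETWEEN 58729 AND 172402

Result:
id | name  | salary
---+-------+-------
1  | Grace | 144981
2  | Iris  | 137653
3  | Alice | 79864 
4  | Iris  | 159066
7  | Dave  | 58814 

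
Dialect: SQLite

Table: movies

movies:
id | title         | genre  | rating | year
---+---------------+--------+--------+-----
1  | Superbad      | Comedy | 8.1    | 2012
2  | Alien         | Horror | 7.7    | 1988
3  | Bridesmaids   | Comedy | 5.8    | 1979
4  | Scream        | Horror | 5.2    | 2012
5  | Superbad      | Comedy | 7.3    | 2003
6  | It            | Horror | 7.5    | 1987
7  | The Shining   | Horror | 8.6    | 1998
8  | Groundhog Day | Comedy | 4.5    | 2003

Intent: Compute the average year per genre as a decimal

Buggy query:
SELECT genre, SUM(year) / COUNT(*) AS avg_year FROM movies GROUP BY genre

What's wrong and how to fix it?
Bug: SUM(year) and COUNT(*) are both integers; the division truncates the fractional part

Fix: Multiply by 1.0 (or CAST to REAL) to force floating-point division

Corrected query:
SELECT genre, SUM(year) * 1.0 / COUNT(*) AS avg_year FROM movies GROUP BY genre

Result:
genre  | avg_year
-------+---------
Comedy | 1999.25 
Horror | 1996.25 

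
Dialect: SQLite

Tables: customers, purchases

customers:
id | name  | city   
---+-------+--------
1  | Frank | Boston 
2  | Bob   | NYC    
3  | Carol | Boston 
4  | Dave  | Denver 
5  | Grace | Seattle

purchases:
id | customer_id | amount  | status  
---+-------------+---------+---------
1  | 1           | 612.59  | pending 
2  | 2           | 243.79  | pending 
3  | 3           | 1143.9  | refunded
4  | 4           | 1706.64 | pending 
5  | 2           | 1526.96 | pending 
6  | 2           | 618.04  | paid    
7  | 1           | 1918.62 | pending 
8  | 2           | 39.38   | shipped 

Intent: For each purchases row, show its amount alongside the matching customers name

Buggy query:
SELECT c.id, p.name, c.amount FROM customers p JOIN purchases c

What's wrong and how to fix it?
Bug: JOIN with no ON clause produces a cartesian product; every purchases row pairs with every customers row

Fix: Specify the join condition linking the foreign key to the parent id

Corrected query:
SELECT c.id, p.name, c.amount FROM customers p JOIN purchases c ON c.customer_id = p.id

Result:
id | name  | amount 
---+-------+--------
1  | Frank | 612.59 
2  | Bob   | 243.79 
3  | Carol | 1143.9 
4  | Dave  | 1706.64
5  | Bob   | 1526.96
6  | Bob   | 618.04 
7  | Frank | 1918.62
8  | Bob   | 39.38  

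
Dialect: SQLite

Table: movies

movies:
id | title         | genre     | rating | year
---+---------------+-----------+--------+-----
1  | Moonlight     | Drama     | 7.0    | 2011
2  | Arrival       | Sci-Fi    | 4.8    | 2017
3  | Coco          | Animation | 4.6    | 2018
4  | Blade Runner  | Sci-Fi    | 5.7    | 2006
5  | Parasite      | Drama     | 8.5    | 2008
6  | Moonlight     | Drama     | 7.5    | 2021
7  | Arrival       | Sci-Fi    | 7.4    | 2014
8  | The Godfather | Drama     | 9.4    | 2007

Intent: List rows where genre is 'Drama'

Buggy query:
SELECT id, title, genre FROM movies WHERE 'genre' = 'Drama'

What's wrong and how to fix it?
Bug: Single quotes denote string literals in SQL; the column name is being compared as a constant string

Fix: Remove the quotes around the column name (or use double quotes for an identifier)

Corrected query:
SELECT id, title, genre FROM movies WHERE genre = 'Drama'

Result:
id | title         | genre
---+---------------+------
1  | Moonlight     | Drama
5  | Parasite      | Drama
6  | Moonlight     | Drama
8  | The Godfather | Drama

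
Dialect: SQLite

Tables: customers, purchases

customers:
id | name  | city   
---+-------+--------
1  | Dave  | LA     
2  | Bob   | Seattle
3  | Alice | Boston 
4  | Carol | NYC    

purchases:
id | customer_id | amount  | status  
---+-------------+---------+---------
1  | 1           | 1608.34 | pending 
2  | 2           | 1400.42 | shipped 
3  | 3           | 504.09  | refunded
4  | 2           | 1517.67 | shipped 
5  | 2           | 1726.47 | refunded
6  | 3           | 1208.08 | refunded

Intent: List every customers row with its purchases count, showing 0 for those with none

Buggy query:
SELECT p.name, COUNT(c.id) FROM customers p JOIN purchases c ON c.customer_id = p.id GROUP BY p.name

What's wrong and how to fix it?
Bug: An inner join excludes parents with zero children

Fix: Use LEFT JOIN so parents without children still appear (COUNT(c.id) gives 0)

Corrected query:
SELECT p.name, COUNT(c.id) FROM customers p LEFT JOIN purchases c ON c.customer_id = p.id GROUP BY p.name

Result:
name  | COUNT(c.id)
------+------------
Alice | 2          
Bob   | 3          
Carol | 0          
Dave  | 1          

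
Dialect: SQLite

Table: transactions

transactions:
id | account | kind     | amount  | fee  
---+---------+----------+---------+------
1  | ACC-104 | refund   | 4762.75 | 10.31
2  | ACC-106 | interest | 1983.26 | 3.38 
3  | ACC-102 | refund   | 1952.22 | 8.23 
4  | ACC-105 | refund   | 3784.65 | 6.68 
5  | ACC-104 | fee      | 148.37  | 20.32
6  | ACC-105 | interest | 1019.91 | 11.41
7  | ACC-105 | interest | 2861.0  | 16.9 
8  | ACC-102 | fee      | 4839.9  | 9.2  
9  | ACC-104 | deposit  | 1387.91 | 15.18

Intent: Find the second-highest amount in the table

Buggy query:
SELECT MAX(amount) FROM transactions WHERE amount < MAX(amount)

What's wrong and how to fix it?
Bug: The inner MAX is an aggregate inside WHERE, which is not allowed

Fix: Compute the overall MAX in a subquery, then take MAX of rows below it

Corrected query:
SELECT MAX(amount) FROM transactions WHERE amount < (SELECT MAX(amount) FROM transactions)

Result:
MAX(amount)
-----------
4762.75    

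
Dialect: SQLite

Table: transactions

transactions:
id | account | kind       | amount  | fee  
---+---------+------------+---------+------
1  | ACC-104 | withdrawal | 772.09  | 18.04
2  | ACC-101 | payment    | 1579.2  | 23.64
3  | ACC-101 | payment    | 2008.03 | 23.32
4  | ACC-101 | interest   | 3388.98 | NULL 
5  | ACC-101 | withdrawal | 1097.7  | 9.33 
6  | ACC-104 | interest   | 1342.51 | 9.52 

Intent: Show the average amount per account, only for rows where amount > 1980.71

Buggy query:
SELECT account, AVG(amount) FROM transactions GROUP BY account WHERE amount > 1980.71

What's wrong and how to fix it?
Bug: WHERE cannot follow GROUP BY

Fix: Place WHERE between FROM and GROUP BY

Corrected query:
SELECT account, AVG(amount) FROM transactions WHERE amount > 1980.71 GROUP BY account

Result:
account | AVG(amount)
--------+------------
ACC-101 | 2698.505   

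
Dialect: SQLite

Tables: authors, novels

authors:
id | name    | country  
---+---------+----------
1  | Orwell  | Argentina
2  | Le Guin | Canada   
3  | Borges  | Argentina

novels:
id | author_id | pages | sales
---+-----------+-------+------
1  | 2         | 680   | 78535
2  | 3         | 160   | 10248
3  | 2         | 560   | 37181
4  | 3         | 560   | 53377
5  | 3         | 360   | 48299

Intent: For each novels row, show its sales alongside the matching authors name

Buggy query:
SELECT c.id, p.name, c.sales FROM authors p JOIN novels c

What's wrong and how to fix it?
Bug: JOIN with no ON clause produces a cartesian product; every novels row pairs with every authors row

Fix: Specify the join condition linking the foreign key to the parent id

Corrected query:
SELECT c.id, p.name, c.sales FROM authors p JOIN novels c ON c.author_id = p.id

Result:
id | name    | sales
---+---------+------
1  | Le Guin | 78535
2  | Borges  | 10248
3  | Le Guin | 37181
4  | Borges  | 53377
5  | Borges  | 48299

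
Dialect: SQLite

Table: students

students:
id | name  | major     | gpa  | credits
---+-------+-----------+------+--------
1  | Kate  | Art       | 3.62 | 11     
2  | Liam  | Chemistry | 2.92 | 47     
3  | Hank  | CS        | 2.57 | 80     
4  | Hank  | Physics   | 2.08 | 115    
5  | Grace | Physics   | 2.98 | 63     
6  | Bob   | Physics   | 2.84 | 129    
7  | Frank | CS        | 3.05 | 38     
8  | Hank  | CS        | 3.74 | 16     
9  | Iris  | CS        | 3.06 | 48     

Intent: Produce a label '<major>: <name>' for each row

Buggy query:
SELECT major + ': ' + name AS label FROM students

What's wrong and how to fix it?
Bug: SQLite uses || for string concatenation; + coerces text to numbers (yielding 0)

Fix: Use the || operator for string concatenation

Corrected query:
SELECT major || ': ' || name AS label FROM students

Result:
label          
---------------
Art: Kate      
Chemistry: Liam
CS: Hank       
Physics: Hank  
Physics: Grace 
Physics: Bob   
CS: Frank      
CS: Hank       
CS: Iris       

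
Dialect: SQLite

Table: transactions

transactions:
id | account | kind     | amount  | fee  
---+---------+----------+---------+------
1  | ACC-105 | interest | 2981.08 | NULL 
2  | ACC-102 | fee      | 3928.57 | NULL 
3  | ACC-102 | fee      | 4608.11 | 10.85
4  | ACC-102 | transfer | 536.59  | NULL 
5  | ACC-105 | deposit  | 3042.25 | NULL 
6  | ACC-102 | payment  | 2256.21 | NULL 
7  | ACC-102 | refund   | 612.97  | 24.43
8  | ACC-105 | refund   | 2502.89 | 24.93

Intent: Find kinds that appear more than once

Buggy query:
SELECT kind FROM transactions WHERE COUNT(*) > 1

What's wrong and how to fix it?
Bug: COUNT(*) is an aggregate and cannot be used in WHERE

Fix: Group first, then use HAVING for the count condition

Corrected query:
SELECT kind FROM transactions GROUP BY kind HAVING COUNT(*) > 1

Result:
kind  
------
fee   
refund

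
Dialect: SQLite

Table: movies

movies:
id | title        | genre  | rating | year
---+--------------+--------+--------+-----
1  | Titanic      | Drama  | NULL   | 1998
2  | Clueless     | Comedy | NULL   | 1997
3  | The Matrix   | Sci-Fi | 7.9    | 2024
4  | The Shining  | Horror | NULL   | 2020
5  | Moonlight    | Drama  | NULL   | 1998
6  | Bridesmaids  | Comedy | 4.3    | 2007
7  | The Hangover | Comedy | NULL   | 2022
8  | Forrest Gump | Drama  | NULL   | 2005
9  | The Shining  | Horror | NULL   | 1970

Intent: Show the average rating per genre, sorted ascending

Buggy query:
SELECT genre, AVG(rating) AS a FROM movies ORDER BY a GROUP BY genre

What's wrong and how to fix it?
Bug: GROUP BY must precede ORDER BY

Fix: Reorder: SELECT … FROM … GROUP BY … ORDER BY …

Corrected query:
SELECT genre, AVG(rating) AS a FROM movies GROUP BY genre ORDER BY a

Result:
genre  | a   
-------+-----
Drama  | NULL
Horror | NULL
Comedy | 4.3 
Sci-Fi | 7.9 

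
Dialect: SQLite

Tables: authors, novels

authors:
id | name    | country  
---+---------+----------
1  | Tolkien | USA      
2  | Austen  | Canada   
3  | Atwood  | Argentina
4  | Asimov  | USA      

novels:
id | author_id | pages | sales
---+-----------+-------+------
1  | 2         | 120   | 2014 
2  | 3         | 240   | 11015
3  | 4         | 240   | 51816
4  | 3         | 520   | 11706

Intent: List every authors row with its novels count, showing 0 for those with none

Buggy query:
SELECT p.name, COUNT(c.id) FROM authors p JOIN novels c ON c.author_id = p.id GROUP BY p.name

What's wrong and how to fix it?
Bug: An inner join excludes parents with zero children

Fix: Use LEFT JOIN so parents without children still appear (COUNT(c.id) gives 0)

Corrected query:
SELECT p.name, COUNT(c.id) FROM authors p LEFT JOIN novels c ON c.author_id = p.id GROUP BY p.name

Result:
name    | COUNT(c.id)
--------+------------
Asimov  | 1          
Atwood  | 2          
Austen  | 1          
Tolkien | 0          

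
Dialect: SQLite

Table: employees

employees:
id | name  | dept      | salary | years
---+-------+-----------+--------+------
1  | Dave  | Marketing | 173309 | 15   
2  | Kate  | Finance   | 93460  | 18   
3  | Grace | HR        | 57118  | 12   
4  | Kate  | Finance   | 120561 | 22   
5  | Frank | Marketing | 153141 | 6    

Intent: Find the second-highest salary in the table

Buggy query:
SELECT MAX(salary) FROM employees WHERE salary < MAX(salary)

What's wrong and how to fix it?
Bug: The inner MAX is an aggregate inside WHERE, which is not allowed

Fix: Compute the overall MAX in a subquery, then take MAX of rows below it

Corrected query:
SELECT MAX(salary) FROM employees WHERE salary < (SELECT MAX(salary) FROM employees)

Result:
MAX(salary)
-----------
153141     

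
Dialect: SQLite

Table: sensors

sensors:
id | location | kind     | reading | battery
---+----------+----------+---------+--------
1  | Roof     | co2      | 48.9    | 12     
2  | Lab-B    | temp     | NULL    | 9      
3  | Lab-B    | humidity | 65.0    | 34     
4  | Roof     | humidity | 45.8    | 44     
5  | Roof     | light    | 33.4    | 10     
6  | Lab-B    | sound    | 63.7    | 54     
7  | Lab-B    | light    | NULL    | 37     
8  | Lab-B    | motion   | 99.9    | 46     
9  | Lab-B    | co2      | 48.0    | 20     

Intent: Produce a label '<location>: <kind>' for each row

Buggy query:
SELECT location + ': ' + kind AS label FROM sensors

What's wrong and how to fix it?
Bug: SQLite uses || for string concatenation; + coerces text to numbers (yielding 0)

Fix: Use the || operator for string concatenation

Corrected query:
SELECT location || ': ' || kind AS label FROM sensors

Result:
label          
---------------
Roof: co2      
Lab-B: temp    
Lab-B: humidity
Roof: humidity 
Roof: light    
Lab-B: sound   
Lab-B: light   
Lab-B: motion  
Lab-B: co2     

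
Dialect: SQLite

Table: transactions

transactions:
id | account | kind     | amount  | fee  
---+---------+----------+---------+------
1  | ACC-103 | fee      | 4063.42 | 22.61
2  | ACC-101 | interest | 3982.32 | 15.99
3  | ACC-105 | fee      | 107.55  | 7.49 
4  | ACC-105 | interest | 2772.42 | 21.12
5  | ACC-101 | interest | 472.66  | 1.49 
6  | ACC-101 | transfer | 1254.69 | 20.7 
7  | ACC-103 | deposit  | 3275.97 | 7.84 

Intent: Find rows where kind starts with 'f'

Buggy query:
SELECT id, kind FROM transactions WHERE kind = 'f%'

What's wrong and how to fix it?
Bug: '=' compares the literal string including the % character; pattern matching needs LIKE

Fix: Use LIKE for wildcard pattern matching

Corrected query:
SELECT id, kind FROM transactions WHERE kind LIKE 'f%'

Result:
id | kind
---+-----
1  | fee 
3  | fee 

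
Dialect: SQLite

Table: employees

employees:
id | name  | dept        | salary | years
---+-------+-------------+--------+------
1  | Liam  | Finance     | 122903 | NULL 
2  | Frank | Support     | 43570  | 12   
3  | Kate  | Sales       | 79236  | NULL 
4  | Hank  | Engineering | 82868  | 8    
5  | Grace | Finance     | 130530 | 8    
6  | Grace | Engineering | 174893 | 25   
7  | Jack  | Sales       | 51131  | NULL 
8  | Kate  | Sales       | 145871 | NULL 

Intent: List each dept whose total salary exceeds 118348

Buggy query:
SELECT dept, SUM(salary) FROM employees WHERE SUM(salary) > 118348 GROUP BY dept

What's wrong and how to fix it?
Bug: SUM(salary) is an aggregate, but WHERE filters rows before aggregation

Fix: Move the aggregate condition to a HAVING clause

Corrected query:
SELECT dept, SUM(salary) FROM employees GROUP BY dept HAVING SUM(salary) > 118348

Result:
dept        | SUM(salary)
------------+------------
Engineering | 257761     
Finance     | 253433     
Sales       | 276238     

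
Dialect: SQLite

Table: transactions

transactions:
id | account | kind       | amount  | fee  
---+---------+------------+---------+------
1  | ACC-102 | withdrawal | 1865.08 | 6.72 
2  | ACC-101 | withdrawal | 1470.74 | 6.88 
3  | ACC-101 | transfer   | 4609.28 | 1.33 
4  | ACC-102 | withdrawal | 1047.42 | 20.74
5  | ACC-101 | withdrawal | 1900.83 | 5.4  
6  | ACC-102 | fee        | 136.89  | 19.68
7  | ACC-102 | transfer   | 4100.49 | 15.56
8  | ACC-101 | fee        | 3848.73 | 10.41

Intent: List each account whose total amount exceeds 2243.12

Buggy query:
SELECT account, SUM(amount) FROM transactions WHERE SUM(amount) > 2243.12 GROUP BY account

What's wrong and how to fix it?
Bug: SUM(amount) is an aggregate, but WHERE filters rows before aggregation

Fix: Use HAVING (which filters groups after aggregation) instead of WHERE

Corrected query:
SELECT account, SUM(amount) FROM transactions GROUP BY account HAVING SUM(amount) > 2243.12

Result:
account | SUM(amount)
--------+------------
ACC-101 | 11829.58   
ACC-102 | 7149.88    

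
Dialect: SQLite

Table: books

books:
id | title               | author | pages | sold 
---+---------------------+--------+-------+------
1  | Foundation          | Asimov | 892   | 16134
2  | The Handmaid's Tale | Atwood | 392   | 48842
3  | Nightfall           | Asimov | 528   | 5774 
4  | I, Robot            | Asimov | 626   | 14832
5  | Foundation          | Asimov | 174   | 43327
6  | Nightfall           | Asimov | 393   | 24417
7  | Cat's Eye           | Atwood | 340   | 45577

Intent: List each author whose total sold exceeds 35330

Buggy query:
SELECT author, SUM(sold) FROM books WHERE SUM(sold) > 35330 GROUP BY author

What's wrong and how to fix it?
Bug: WHERE runs before GROUP BY, so aggregates aren't available there

Fix: Use HAVING (which filters groups after aggregation) instead of WHERE

Corrected query:
SELECT author, SUM(sold) FROM books GROUP BY author HAVING SUM(sold) > 35330

Result:
author | SUM(sold)
-------+----------
Asimov | 104484   
Atwood | 94419    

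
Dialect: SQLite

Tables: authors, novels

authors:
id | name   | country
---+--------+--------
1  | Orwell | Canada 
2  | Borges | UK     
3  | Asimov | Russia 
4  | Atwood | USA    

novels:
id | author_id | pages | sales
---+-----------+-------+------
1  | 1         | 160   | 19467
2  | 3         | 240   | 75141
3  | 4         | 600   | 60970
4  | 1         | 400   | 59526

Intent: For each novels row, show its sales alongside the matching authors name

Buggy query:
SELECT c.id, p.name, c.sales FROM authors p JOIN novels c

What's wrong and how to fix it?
Bug: JOIN with no ON clause produces a cartesian product; every novels row pairs with every authors row

Fix: Specify the join condition linking the foreign key to the parent id

Corrected query:
SELECT c.id, p.name, c.sales FROM authors p JOIN novels c ON c.author_id = p.id

Result:
id | name   | sales
---+--------+------
1  | Orwell | 19467
2  | Asimov | 75141
3  | Atwood | 60970
4  | Orwell | 59526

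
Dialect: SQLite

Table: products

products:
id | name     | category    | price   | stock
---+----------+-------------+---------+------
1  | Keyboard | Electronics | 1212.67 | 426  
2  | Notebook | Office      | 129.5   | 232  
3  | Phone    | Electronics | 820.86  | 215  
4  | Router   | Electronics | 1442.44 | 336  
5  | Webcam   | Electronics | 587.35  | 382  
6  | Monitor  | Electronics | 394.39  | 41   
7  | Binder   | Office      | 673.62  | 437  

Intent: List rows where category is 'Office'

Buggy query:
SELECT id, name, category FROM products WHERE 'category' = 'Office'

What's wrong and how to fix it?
Bug: 'category' in single quotes is a string literal, not the column; the comparison is literal-vs-literal and never true

Fix: Reference the column as category without single quotes

Corrected query:
SELECT id, name, category FROM products WHERE category = 'Office'

Result:
id | name     | category
---+----------+---------
2  | Notebook | Office  
7  | Binder   | Office  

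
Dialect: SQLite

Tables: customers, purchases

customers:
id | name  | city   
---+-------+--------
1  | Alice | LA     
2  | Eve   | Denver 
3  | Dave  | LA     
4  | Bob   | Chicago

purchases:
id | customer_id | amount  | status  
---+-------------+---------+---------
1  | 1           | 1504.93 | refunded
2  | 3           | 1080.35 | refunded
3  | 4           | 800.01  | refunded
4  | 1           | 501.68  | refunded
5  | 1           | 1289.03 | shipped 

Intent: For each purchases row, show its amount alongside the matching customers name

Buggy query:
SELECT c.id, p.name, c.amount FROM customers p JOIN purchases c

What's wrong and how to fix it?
Bug: Missing join condition: each purchases row is matched to all customers rows instead of just its own

Fix: Specify the join condition linking the foreign key to the parent id

Corrected query:
SELECT c.id, p.name, c.amount FROM customers p JOIN purchases c ON c.customer_id = p.id

Result:
id | name  | amount 
---+-------+--------
1  | Alice | 1504.93
2  | Dave  | 1080.35
3  | Bob   | 800.01 
4  | Alice | 501.68 
5  | Alice | 1289.03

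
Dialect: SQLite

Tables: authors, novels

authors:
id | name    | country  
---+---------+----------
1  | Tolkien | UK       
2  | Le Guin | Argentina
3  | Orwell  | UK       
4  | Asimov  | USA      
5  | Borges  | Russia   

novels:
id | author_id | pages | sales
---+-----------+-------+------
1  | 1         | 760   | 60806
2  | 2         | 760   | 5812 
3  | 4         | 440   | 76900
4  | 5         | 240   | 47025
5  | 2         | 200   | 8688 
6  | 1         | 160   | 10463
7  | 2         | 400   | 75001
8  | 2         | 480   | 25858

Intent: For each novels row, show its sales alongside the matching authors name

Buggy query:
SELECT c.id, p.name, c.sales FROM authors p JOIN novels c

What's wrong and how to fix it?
Bug: Missing join condition: each novels row is matched to all authors rows instead of just its own

Fix: Specify the join condition linking the foreign key to the parent id

Corrected query:
SELECT c.id, p.name, c.sales FROM authors p JOIN novels c ON c.author_id = p.id

Result:
id | name    | sales
---+---------+------
1  | Tolkien | 60806
2  | Le Guin | 5812 
3  | Asimov  | 76900
4  | Borges  | 47025
5  | Le Guin | 8688 
6  | Tolkien | 10463
7  | Le Guin | 75001
8  | Le Guin | 25858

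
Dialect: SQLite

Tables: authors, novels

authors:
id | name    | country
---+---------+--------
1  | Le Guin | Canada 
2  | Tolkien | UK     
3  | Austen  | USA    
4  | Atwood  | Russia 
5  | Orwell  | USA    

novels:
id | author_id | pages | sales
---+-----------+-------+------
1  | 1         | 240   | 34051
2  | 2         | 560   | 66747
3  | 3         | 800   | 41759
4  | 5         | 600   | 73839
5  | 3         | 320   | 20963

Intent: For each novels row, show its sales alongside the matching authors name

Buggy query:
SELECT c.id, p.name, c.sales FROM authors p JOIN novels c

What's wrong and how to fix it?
Bug: JOIN with no ON clause produces a cartesian product; every novels row pairs with every authors row

Fix: Add ON c.author_id = p.id to the JOIN

Corrected query:
SELECT c.id, p.name, c.sales FROM authors p JOIN novels c ON c.author_id = p.id

Result:
id | name    | sales
---+---------+------
1  | Le Guin | 34051
2  | Tolkien | 66747
3  | Austen  | 41759
4  | Orwell  | 73839
5  | Austen  | 20963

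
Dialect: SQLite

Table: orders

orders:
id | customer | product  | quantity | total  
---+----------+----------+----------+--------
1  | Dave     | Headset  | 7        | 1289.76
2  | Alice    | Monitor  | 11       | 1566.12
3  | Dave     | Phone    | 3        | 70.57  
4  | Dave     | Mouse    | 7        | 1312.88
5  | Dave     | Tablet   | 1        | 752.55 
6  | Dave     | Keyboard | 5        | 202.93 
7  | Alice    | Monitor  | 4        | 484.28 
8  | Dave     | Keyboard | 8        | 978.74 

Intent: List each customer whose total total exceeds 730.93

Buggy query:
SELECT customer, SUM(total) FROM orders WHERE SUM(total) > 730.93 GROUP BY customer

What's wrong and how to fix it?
Bug: WHERE runs before GROUP BY, so aggregates aren't available there

Fix: Use HAVING (which filters groups after aggregation) instead of WHERE

Corrected query:
SELECT customer, SUM(total) FROM orders GROUP BY customer HAVING SUM(total) > 730.93

Result:
customer | SUM(total)
---------+-----------
Alice    | 2050.4    
Dave     | 4607.43   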